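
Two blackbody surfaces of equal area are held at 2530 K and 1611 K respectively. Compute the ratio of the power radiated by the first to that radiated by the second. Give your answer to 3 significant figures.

With equal areas, P₁/P₂ = (T₁/T₂)⁴ = (2530/1611)⁴ = 6.08.

P₁/P₂ ≈ 6.08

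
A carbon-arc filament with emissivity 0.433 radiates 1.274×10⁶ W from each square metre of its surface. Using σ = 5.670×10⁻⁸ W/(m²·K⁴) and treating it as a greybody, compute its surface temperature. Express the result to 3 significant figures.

T ≈ 2.68×10³ K

I = εσT⁴, so T = (I/εσ)^(1/4) = (1.274×10⁶/(0.433×5.670×10⁻⁸))^(1/4) = 2.68×10³ K.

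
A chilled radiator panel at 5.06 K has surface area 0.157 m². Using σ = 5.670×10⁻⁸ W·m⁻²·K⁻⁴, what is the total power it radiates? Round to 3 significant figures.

P ≈ 5.84×10⁻⁶ W

Area A = 0.157 m².
P = σAT⁴ = 5.670×10⁻⁸ × 0.157 × (5.06)⁴ = 5.84×10⁻⁶ W.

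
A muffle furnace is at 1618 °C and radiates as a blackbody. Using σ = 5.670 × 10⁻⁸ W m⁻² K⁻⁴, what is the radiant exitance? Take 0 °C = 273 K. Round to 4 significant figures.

T = 1618 °C + 273 = 1891 K.
Stefan–Boltzmann: I = σT⁴ = 5.670×10⁻⁸ × (1891)⁴ = 7.250×10⁵ W/m².

I ≈ 7.250×10⁵ W/m²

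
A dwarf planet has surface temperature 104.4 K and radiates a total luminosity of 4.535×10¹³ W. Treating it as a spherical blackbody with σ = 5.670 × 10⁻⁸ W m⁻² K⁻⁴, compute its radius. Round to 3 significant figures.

L = 4πR²σT⁴ ⇒ R = √(L/(4πσT⁴)).
σT⁴ = 6.73574 W/m², so R = √(4.535×10¹³/(4π×6.73574)) = 7.32×10⁵ m.

R ≈ 7.32×10⁵ m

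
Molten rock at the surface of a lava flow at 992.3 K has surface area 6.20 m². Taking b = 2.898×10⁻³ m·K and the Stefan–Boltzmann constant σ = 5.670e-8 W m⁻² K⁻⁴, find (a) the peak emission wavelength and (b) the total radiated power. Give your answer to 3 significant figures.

(a) λ_max = b/T = 2.898×10⁻³/992.3 = 2.920×10⁻⁶ m = 2.92×10³ nm.
Area A = 6.20 m².
(b) P = σAT⁴ = 5.670×10⁻⁸×6.20×(992.3)⁴ = 3.41×10⁵ W.

λ_max ≈ 2.92×10³ nm; P ≈ 3.41×10⁵ W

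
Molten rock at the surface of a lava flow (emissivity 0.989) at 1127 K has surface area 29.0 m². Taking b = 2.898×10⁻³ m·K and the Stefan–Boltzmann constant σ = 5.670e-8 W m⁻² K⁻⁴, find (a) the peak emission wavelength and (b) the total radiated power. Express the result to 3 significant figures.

(a) λ_max = b/T = 2.898×10⁻³/1127 = 2.571×10⁻⁶ m = 2.57×10³ nm.
Area A = 29.0 m².
(b) P = εσAT⁴ = 0.989×5.670×10⁻⁸×29.0×(1127)⁴ = 2.62×10⁶ W.

λ_max ≈ 2.57×10³ nm; P ≈ 2.62×10⁶ W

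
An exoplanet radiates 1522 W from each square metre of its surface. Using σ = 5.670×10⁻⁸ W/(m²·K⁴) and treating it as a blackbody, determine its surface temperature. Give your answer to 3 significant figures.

I = σT⁴, so T = (I/σ)^(1/4) = (1522/(5.670×10⁻⁸))^(1/4) = 405 K.

T ≈ 405 K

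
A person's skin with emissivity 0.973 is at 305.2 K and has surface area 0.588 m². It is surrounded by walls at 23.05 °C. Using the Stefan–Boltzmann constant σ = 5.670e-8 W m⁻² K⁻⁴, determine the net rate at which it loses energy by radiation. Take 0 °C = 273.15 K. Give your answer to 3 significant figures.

Net loss ≈ 31.8 W

Surroundings: T = 23.05 °C + 273.15 = 296.20 K.
Area A = 0.588 m².
Net radiated power P_net = εσA(T⁴ − T₀⁴) = 0.973×5.670×10⁻⁸×0.588×(305.2⁴ − 296.20⁴).
T⁴ − T₀⁴ = 8.67637×10⁹ − 7.69733×10⁹ = 9.79040×10⁸ K⁴, so P_net = 31.8 W.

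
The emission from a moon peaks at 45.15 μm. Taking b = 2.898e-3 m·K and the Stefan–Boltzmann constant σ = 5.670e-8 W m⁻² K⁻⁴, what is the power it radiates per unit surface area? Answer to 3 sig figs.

I ≈ 0.962 W/m²

Wien's law: T = b/λ_max = 2.898×10⁻³/4.515×10⁻⁵ = 64.1860 K.
Then I = σT⁴ = 5.670×10⁻⁸×(64.1860)⁴ = 0.962 W/m².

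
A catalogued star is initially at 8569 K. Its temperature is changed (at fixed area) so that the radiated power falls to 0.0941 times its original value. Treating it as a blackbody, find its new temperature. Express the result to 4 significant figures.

T₂ ≈ 4746 K

P ∝ T⁴, so T₂/T₁ = (P₂/P₁)^(1/4) = (0.0941)^(1/4) = 0.553857.
T₂ = 8569 × 0.553857 = 4746 K.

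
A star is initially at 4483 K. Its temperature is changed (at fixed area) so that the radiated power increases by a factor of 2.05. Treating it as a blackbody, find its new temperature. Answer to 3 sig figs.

P ∝ T⁴, so T₂/T₁ = (P₂/P₁)^(1/4) = (2.05)^(1/4) = 1.19657.
T₂ = 4483 × 1.19657 = 5.36×10³ K.

T₂ ≈ 5.36×10³ K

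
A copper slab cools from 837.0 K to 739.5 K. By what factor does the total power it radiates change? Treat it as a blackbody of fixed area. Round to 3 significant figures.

P₂/P₁ ≈ 0.609

P ∝ T⁴, so P₂/P₁ = (T₂/T₁)⁴ = (739.5/837.0)⁴ = (0.883513)⁴ = 0.609.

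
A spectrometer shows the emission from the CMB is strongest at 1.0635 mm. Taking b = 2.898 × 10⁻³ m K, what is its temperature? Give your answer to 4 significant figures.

T ≈ 2.725 K

Wien's law gives T = b/λ_max = (2.898×10⁻³ m·K)/(1.0635×10⁻³ m) = 2.725 K.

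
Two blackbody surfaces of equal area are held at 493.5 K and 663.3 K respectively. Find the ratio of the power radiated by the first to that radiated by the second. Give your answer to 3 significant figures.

P₁/P₂ ≈ 0.306

With equal areas, P₁/P₂ = (T₁/T₂)⁴ = (493.5/663.3)⁴ = 0.306.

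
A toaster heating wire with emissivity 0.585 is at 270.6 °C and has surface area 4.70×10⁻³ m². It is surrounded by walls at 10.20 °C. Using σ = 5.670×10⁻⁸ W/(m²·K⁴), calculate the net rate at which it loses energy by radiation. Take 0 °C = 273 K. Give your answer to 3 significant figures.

T = 270.6 °C + 273 = 543.6 K.
Surroundings: T = 10.20 °C + 273 = 283.20 K.
Area A = 4.70×10⁻³ m².
Net radiated power P_net = εσA(T⁴ − T₀⁴) = 0.585×5.670×10⁻⁸×4.70×10⁻³×(543.6⁴ − 283.20⁴).
T⁴ − T₀⁴ = 8.73208×10¹⁰ − 6.43240×10⁹ = 8.08884×10¹⁰ K⁴, so P_net = 12.6 W.

Net loss ≈ 12.6 W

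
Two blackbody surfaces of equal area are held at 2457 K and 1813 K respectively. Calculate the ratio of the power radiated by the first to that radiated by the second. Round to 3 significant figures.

P₁/P₂ ≈ 3.37

With equal areas, P₁/P₂ = (T₁/T₂)⁴ = (2457/1813)⁴ = 3.37.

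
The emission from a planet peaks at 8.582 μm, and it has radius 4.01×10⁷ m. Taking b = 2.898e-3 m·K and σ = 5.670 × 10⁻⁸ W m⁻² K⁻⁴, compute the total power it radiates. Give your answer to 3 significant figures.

P ≈ 1.49×10¹⁹ W

Wien's law: T = b/λ_max = 2.898×10⁻³/8.582×10⁻⁶ = 337.684 K.
Surface area A = 4πR² = 4π(4.01×10⁷ m)² = 2.02068×10¹⁶ m².
Then P = σAT⁴ = 5.670×10⁻⁸×2.02068×10¹⁶×(337.684)⁴ = 1.49×10¹⁹ W.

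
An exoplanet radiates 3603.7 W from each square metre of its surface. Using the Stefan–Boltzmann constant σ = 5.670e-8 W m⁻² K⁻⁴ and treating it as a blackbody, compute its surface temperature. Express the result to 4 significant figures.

T ≈ 502.1 K

I = σT⁴, so T = (I/σ)^(1/4) = (3603.7/(5.670×10⁻⁸))^(1/4) = 502.1 K.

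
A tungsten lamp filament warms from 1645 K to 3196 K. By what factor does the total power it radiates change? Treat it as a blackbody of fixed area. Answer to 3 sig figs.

P₂/P₁ ≈ 14.2

P ∝ T⁴, so P₂/P₁ = (T₂/T₁)⁴ = (3196/1645)⁴ = (1.94286)⁴ = 14.2.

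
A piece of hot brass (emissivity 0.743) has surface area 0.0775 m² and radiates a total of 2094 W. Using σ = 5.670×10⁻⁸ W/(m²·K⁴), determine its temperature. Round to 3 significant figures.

T ≈ 895 K

Area A = 0.0775 m².
P = εσAT⁴ ⇒ T = (P/(εσA))^(1/4) = (2094/(0.743×5.670×10⁻⁸×0.0775))^(1/4) = 895 K.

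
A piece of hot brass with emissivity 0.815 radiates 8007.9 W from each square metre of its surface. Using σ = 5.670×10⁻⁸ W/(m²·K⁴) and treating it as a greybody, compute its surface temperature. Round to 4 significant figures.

T ≈ 645.2 K

I = εσT⁴, so T = (I/εσ)^(1/4) = (8007.9/(0.815×5.670×10⁻⁸))^(1/4) = 645.2 K.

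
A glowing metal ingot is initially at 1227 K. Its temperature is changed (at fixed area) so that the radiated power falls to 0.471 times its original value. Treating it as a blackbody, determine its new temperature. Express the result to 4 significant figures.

P ∝ T⁴, so T₂/T₁ = (P₂/P₁)^(1/4) = (0.471)^(1/4) = 0.828429.
T₂ = 1227 × 0.828429 = 1016 K.

T₂ ≈ 1016 K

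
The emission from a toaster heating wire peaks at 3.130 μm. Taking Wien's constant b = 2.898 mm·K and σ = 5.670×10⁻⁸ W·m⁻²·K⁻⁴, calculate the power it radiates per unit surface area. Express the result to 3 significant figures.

I ≈ 4.17×10⁴ W/m²

Wien's law: T = b/λ_max = 2.898×10⁻³/3.130×10⁻⁶ = 925.879 K.
Then I = σT⁴ = 5.670×10⁻⁸×(925.879)⁴ = 4.17×10⁴ W/m².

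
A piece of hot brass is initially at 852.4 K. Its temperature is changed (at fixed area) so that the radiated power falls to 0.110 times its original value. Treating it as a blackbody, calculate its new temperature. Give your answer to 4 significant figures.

P ∝ T⁴, so T₂/T₁ = (P₂/P₁)^(1/4) = (0.110)^(1/4) = 0.575901.
T₂ = 852.4 × 0.575901 = 490.9 K.

T₂ ≈ 490.9 K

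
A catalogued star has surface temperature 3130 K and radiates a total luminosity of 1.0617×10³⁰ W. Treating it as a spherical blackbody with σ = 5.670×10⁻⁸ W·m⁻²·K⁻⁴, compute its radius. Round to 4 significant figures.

R ≈ 1.246×10¹¹ m

L = 4πR²σT⁴ ⇒ R = √(L/(4πσT⁴)).
σT⁴ = 5.44202×10⁶ W/m², so R = √(1.0617×10³⁰/(4π×5.44202×10⁶)) = 1.246×10¹¹ m.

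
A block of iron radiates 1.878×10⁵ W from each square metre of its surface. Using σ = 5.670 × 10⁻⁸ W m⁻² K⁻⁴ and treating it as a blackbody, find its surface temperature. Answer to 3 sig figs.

I = σT⁴, so T = (I/σ)^(1/4) = (1.878×10⁵/(5.670×10⁻⁸))^(1/4) = 1.35×10³ K.

T ≈ 1.35×10³ K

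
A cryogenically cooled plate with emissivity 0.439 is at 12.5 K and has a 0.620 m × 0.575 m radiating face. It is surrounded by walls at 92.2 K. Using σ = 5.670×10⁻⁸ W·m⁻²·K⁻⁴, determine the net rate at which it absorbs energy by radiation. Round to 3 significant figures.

Net gain ≈ 0.641 W

Area A = 0.620 × 0.575 = 0.3565 m².
Net radiated power P_net = εσA(T⁴ − T₀⁴) = 0.439×5.670×10⁻⁸×0.3565×(12.5⁴ − 92.2⁴).
T⁴ − T₀⁴ = 24414.1 − 7.22643×10⁷ = -7.22399×10⁷ K⁴, so P_net = -0.641 W — negative, meaning a net gain of 0.641 W.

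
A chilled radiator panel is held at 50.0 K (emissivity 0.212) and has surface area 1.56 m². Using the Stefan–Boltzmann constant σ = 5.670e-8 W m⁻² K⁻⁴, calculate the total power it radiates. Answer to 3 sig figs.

Area A = 1.56 m².
P = εσAT⁴ = 0.212 × 5.670×10⁻⁸ × 1.56 × (50.0)⁴ = 0.117 W.

P ≈ 0.117 W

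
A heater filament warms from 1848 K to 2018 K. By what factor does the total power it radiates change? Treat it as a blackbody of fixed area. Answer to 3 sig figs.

P₂/P₁ ≈ 1.42

P ∝ T⁴, so P₂/P₁ = (T₂/T₁)⁴ = (2018/1848)⁴ = (1.09199)⁴ = 1.42.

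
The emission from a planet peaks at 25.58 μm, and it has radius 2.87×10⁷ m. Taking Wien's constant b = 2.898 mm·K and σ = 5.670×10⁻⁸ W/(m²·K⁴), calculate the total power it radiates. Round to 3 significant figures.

P ≈ 9.67×10¹⁶ W

Wien's law: T = b/λ_max = 2.898×10⁻³/2.558×10⁻⁵ = 113.292 K.
Surface area A = 4πR² = 4π(2.87×10⁷ m)² = 1.03508×10¹⁶ m².
Then P = σAT⁴ = 5.670×10⁻⁸×1.03508×10¹⁶×(113.292)⁴ = 9.67×10¹⁶ W.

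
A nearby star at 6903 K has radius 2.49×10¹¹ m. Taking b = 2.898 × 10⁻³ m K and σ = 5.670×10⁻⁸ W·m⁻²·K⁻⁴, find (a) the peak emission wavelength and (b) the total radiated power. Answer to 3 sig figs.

λ_max ≈ 0.420 μm; P ≈ 1.00×10³² W

(a) λ_max = b/T = 2.898×10⁻³/6903 = 4.198×10⁻⁷ m = 0.420 μm.
Surface area A = 4πR² = 4π(2.49×10¹¹ m)² = 7.79128×10²³ m².
(b) P = σAT⁴ = 5.670×10⁻⁸×7.79128×10²³×(6903)⁴ = 1.00×10³² W.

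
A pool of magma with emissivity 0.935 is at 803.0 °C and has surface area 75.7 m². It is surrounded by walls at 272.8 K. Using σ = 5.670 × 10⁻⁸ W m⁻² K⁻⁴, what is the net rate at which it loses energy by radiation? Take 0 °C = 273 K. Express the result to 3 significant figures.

Net loss ≈ 5.36×10⁶ W

T = 803.0 °C + 273 = 1076.0 K.
Area A = 75.7 m².
Net radiated power P_net = εσA(T⁴ − T₀⁴) = 0.935×5.670×10⁻⁸×75.7×(1076.0⁴ − 272.8⁴).
T⁴ − T₀⁴ = 1.34045×10¹² − 5.53831×10⁹ = 1.33491×10¹² K⁴, so P_net = 5.36×10⁶ W.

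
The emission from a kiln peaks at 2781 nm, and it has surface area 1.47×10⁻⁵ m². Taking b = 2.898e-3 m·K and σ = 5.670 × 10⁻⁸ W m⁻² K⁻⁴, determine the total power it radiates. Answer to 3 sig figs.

P ≈ 0.983 W

Wien's law: T = b/λ_max = 2.898×10⁻³/2.781×10⁻⁶ = 1042.07 K.
Area A = 1.47×10⁻⁵ m².
Then P = σAT⁴ = 5.670×10⁻⁸×1.47×10⁻⁵×(1042.07)⁴ = 0.983 W.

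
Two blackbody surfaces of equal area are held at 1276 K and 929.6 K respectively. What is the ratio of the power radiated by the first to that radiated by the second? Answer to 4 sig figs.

P₁/P₂ ≈ 3.550

With equal areas, P₁/P₂ = (T₁/T₂)⁴ = (1276/929.6)⁴ = 3.550.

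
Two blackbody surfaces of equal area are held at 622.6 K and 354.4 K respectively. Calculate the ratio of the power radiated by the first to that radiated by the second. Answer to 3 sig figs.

P₁/P₂ ≈ 9.52

With equal areas, P₁/P₂ = (T₁/T₂)⁴ = (622.6/354.4)⁴ = 9.52.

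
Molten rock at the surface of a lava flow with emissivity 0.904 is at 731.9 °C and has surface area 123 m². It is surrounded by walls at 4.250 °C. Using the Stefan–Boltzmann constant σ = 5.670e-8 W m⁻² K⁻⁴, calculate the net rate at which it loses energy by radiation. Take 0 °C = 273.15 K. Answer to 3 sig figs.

Net loss ≈ 6.40×10⁶ W

T = 731.9 °C + 273.15 = 1005.05 K.
Surroundings: T = 4.250 °C + 273.15 = 277.400 K.
Area A = 123 m².
Net radiated power P_net = εσA(T⁴ − T₀⁴) = 0.904×5.670×10⁻⁸×123×(1005.05⁴ − 277.400⁴).
T⁴ − T₀⁴ = 1.02035×10¹² − 5.92142×10⁹ = 1.01443×10¹² K⁴, so P_net = 6.40×10⁶ W.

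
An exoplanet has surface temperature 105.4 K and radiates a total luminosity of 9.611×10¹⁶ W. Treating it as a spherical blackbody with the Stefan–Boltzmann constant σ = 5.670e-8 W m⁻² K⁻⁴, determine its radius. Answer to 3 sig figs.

R ≈ 3.31×10⁷ m

L = 4πR²σT⁴ ⇒ R = √(L/(4πσT⁴)).
σT⁴ = 6.99754 W/m², so R = √(9.611×10¹⁶/(4π×6.99754)) = 3.31×10⁷ m.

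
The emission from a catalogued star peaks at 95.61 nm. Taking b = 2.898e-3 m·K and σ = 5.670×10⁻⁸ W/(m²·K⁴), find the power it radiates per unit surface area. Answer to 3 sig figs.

I ≈ 4.79×10¹⁰ W/m²

Wien's law: T = b/λ_max = 2.898×10⁻³/9.561×10⁻⁸ = 30310.6 K.
Then I = σT⁴ = 5.670×10⁻⁸×(30310.6)⁴ = 4.79×10¹⁰ W/m².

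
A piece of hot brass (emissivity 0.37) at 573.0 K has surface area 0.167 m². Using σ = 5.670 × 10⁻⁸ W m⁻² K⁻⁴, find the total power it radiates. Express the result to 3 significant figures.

Area A = 0.167 m².
P = εσAT⁴ = 0.37 × 5.670×10⁻⁸ × 0.167 × (573.0)⁴ = 378 W.

P ≈ 378 W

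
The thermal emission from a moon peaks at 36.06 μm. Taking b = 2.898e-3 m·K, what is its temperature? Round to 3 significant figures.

T ≈ 80.4 K

Wien's law gives T = b/λ_max = (2.898×10⁻³ m·K)/(3.606×10⁻⁵ m) = 80.4 K.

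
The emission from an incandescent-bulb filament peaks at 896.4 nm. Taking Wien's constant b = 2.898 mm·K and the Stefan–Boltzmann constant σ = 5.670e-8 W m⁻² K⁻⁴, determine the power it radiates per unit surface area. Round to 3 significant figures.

I ≈ 6.19×10⁶ W/m²

Wien's law: T = b/λ_max = 2.898×10⁻³/8.964×10⁻⁷ = 3232.93 K.
Then I = σT⁴ = 5.670×10⁻⁸×(3232.93)⁴ = 6.19×10⁶ W/m².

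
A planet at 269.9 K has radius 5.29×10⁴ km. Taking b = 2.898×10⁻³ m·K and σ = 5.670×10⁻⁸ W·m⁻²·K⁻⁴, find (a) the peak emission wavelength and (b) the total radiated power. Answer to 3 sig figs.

(a) λ_max = b/T = 2.898×10⁻³/269.9 = 1.074×10⁻⁵ m = 10.7 μm.
Surface area A = 4πR² = 4π(5.29×10⁷ m)² = 3.51659×10¹⁶ m².
(b) P = σAT⁴ = 5.670×10⁻⁸×3.51659×10¹⁶×(269.9)⁴ = 1.06×10¹⁹ W.

λ_max ≈ 10.7 μm; P ≈ 1.06×10¹⁹ W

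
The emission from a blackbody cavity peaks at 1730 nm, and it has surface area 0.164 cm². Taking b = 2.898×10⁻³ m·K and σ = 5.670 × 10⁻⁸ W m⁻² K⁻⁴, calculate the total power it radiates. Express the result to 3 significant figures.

P ≈ 7.32 W

Wien's law: T = b/λ_max = 2.898×10⁻³/1.730×10⁻⁶ = 1675.14 K.
Area A = 0.164 cm² = 1.64×10⁻⁵ m².
Then P = σAT⁴ = 5.670×10⁻⁸×1.64×10⁻⁵×(1675.14)⁴ = 7.32 W.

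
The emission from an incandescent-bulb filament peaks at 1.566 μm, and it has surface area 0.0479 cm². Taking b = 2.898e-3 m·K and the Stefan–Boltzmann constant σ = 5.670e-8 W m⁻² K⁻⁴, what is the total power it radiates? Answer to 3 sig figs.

Wien's law: T = b/λ_max = 2.898×10⁻³/1.566×10⁻⁶ = 1850.57 K.
Area A = 0.0479 cm² = 4.79×10⁻⁶ m².
Then P = σAT⁴ = 5.670×10⁻⁸×4.79×10⁻⁶×(1850.57)⁴ = 3.19 W.

P ≈ 3.19 W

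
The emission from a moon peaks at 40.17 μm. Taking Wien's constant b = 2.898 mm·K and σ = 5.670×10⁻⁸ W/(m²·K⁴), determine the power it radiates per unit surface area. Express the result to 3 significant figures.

Wien's law: T = b/λ_max = 2.898×10⁻³/4.017×10⁻⁵ = 72.1434 K.
Then I = σT⁴ = 5.670×10⁻⁸×(72.1434)⁴ = 1.54 W/m².

I ≈ 1.54 W/m²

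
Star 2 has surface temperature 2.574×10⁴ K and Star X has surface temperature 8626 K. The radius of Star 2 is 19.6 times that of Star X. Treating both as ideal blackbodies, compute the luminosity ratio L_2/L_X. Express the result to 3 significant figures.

L ∝ R²T⁴, so L_2/L_X = (R_2/R_X)²(T_2/T_X)⁴ = (19.6)² × (2.574×10⁴/8626)⁴ = 384.16 × 79.2860 = 3.05×10⁴.

L_2/L_X ≈ 3.05×10⁴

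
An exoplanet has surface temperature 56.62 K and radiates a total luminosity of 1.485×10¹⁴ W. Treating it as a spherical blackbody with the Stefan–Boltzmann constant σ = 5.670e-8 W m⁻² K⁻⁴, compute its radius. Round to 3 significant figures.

R ≈ 4.50×10⁶ m

L = 4πR²σT⁴ ⇒ R = √(L/(4πσT⁴)).
σT⁴ = 0.582723 W/m², so R = √(1.485×10¹⁴/(4π×0.582723)) = 4.50×10⁶ m.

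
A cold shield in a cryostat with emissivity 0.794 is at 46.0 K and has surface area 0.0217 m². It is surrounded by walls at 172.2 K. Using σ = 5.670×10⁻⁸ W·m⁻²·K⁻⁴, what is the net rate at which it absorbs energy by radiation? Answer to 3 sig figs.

Area A = 0.0217 m².
Net radiated power P_net = εσA(T⁴ − T₀⁴) = 0.794×5.670×10⁻⁸×0.0217×(46.0⁴ − 172.2⁴).
T⁴ − T₀⁴ = 4.47746×10⁶ − 8.79291×10⁸ = -8.74814×10⁸ K⁴, so P_net = -0.855 W — negative, meaning a net gain of 0.855 W.

Net gain ≈ 0.855 W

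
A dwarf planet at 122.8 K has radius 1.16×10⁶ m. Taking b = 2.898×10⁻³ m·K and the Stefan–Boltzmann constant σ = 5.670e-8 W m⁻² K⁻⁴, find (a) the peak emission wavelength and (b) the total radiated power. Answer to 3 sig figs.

(a) λ_max = b/T = 2.898×10⁻³/122.8 = 2.360×10⁻⁵ m = 23.6 μm.
Surface area A = 4πR² = 4π(1.16×10⁶ m)² = 1.69093×10¹³ m².
(b) P = σAT⁴ = 5.670×10⁻⁸×1.69093×10¹³×(122.8)⁴ = 2.18×10¹⁴ W.

λ_max ≈ 23.6 μm; P ≈ 2.18×10¹⁴ W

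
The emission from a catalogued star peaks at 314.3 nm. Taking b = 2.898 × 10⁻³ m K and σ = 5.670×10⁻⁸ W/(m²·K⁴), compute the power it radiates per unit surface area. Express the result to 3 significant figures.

Wien's law: T = b/λ_max = 2.898×10⁻³/3.143×10⁻⁷ = 9220.49 K.
Then I = σT⁴ = 5.670×10⁻⁸×(9220.49)⁴ = 4.10×10⁸ W/m².

I ≈ 4.10×10⁸ W/m²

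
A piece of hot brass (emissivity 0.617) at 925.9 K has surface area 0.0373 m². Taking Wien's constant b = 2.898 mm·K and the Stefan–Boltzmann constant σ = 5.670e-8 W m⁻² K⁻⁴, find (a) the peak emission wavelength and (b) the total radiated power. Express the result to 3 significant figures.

λ_max ≈ 3.13 μm; P ≈ 959 W

(a) λ_max = b/T = 2.898×10⁻³/925.9 = 3.130×10⁻⁶ m = 3.13 μm.
Area A = 0.0373 m².
(b) P = εσAT⁴ = 0.617×5.670×10⁻⁸×0.0373×(925.9)⁴ = 959 W.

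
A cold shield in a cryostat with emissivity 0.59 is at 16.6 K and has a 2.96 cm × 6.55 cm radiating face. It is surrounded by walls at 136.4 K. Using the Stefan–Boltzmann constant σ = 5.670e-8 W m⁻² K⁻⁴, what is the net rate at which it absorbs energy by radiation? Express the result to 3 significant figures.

Area A = 0.0296 × 0.0655 = 1.9388×10⁻³ m².
Net radiated power P_net = εσA(T⁴ − T₀⁴) = 0.59×5.670×10⁻⁸×1.9388×10⁻³×(16.6⁴ − 136.4⁴).
T⁴ − T₀⁴ = 75933.3 − 3.46145×10⁸ = -3.46069×10⁸ K⁴, so P_net = -0.0224 W — negative, meaning a net gain of 0.0224 W.

Net gain ≈ 0.0224 W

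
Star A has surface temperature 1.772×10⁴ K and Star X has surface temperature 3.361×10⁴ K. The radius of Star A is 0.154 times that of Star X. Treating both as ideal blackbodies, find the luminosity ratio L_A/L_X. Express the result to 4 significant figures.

L ∝ R²T⁴, so L_A/L_X = (R_A/R_X)²(T_A/T_X)⁴ = (0.154)² × (1.772×10⁴/3.361×10⁴)⁴ = 0.023716 × 0.0772646 = 1.832×10⁻³.

L_A/L_X ≈ 1.832×10⁻³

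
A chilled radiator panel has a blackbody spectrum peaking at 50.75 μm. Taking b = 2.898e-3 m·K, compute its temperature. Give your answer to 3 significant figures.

Wien's law gives T = b/λ_max = (2.898×10⁻³ m·K)/(5.075×10⁻⁵ m) = 57.1 K.

T ≈ 57.1 K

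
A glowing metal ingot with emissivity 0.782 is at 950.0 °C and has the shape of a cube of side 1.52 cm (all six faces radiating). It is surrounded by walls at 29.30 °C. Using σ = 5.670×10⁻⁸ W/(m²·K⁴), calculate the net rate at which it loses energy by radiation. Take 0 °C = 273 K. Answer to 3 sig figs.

Net loss ≈ 137 W

T = 950.0 °C + 273 = 1223.0 K.
Surroundings: T = 29.30 °C + 273 = 302.30 K.
Area A = 6s² = 6×(0.0152 m)² = 1.38624×10⁻³ m².
Net radiated power P_net = εσA(T⁴ − T₀⁴) = 0.782×5.670×10⁻⁸×1.38624×10⁻³×(1223.0⁴ − 302.30⁴).
T⁴ − T₀⁴ = 2.23721×10¹² − 8.35127×10⁹ = 2.22886×10¹² K⁴, so P_net = 137 W.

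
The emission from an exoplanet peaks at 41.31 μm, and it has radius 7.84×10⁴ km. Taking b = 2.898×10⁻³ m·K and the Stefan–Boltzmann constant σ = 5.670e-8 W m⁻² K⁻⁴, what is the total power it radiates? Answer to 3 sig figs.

Wien's law: T = b/λ_max = 2.898×10⁻³/4.131×10⁻⁵ = 70.1525 K.
Surface area A = 4πR² = 4π(7.84×10⁷ m)² = 7.72400×10¹⁶ m².
Then P = σAT⁴ = 5.670×10⁻⁸×7.72400×10¹⁶×(70.1525)⁴ = 1.06×10¹⁷ W.

P ≈ 1.06×10¹⁷ W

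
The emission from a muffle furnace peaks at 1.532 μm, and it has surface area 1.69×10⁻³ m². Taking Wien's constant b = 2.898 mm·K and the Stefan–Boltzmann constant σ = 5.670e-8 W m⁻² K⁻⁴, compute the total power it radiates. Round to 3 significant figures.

P ≈ 1.23×10³ W

Wien's law: T = b/λ_max = 2.898×10⁻³/1.532×10⁻⁶ = 1891.64 K.
Area A = 1.69×10⁻³ m².
Then P = σAT⁴ = 5.670×10⁻⁸×1.69×10⁻³×(1891.64)⁴ = 1.23×10³ W.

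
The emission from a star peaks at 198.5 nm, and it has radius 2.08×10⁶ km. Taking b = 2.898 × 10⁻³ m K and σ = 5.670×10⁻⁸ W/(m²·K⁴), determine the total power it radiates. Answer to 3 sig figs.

Wien's law: T = b/λ_max = 2.898×10⁻³/1.985×10⁻⁷ = 14599.5 K.
Surface area A = 4πR² = 4π(2.08×10⁹ m)² = 5.43671×10¹⁹ m².
Then P = σAT⁴ = 5.670×10⁻⁸×5.43671×10¹⁹×(14599.5)⁴ = 1.40×10²⁹ W.

P ≈ 1.40×10²⁹ W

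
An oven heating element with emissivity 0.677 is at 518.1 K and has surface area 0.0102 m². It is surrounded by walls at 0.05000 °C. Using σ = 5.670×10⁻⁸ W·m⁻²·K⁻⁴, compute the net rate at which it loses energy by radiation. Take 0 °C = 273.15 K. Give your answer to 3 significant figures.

Net loss ≈ 26.0 W

Surroundings: T = 0.05000 °C + 273.15 = 273.20000 K.
Area A = 0.0102 m².
Net radiated power P_net = εσA(T⁴ − T₀⁴) = 0.677×5.670×10⁻⁸×0.0102×(518.1⁴ − 273.20000⁴).
T⁴ − T₀⁴ = 7.20534×10¹⁰ − 5.57087×10⁹ = 6.64825×10¹⁰ K⁴, so P_net = 26.0 W.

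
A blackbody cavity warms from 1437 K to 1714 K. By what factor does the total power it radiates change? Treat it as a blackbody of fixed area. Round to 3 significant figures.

P₂/P₁ ≈ 2.02

P ∝ T⁴, so P₂/P₁ = (T₂/T₁)⁴ = (1714/1437)⁴ = (1.19276)⁴ = 2.02.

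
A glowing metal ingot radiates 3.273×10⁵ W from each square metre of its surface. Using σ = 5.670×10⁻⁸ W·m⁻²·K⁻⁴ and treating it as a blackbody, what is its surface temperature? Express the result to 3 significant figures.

T ≈ 1.55×10³ K

I = σT⁴, so T = (I/σ)^(1/4) = (3.273×10⁵/(5.670×10⁻⁸))^(1/4) = 1.55×10³ K.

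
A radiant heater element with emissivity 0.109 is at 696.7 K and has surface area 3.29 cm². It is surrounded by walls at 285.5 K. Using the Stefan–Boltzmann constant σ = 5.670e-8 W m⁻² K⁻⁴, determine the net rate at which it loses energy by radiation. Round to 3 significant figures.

Net loss ≈ 0.466 W

Area A = 3.29 cm² = 3.29×10⁻⁴ m².
Net radiated power P_net = εσA(T⁴ − T₀⁴) = 0.109×5.670×10⁻⁸×3.29×10⁻⁴×(696.7⁴ − 285.5⁴).
T⁴ − T₀⁴ = 2.35604×10¹¹ − 6.64392×10⁹ = 2.28960×10¹¹ K⁴, so P_net = 0.466 W.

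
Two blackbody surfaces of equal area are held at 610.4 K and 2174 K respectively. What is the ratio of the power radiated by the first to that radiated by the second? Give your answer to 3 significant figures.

With equal areas, P₁/P₂ = (T₁/T₂)⁴ = (610.4/2174)⁴ = 6.21×10⁻³.

P₁/P₂ ≈ 6.21×10⁻³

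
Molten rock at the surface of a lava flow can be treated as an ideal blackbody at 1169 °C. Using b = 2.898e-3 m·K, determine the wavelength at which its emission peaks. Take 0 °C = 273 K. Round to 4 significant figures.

T = 1169 °C + 273 = 1442 K.
Wien's displacement law: λ_max = b/T = (2.898×10⁻³ m·K)/(1442 K) = 2.0097×10⁻⁶ m.
That is 2010 nm, in the infrared range.

λ_max ≈ 2010 nm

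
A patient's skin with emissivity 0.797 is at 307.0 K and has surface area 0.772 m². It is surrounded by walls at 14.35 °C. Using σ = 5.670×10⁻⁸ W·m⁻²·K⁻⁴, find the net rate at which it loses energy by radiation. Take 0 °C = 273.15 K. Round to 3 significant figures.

Net loss ≈ 71.5 W

Surroundings: T = 14.35 °C + 273.15 = 287.50 K.
Area A = 0.772 m².
Net radiated power P_net = εσA(T⁴ − T₀⁴) = 0.797×5.670×10⁻⁸×0.772×(307.0⁴ − 287.50⁴).
T⁴ − T₀⁴ = 8.88287×10⁹ − 6.83206×10⁹ = 2.05081×10⁹ K⁴, so P_net = 71.5 W.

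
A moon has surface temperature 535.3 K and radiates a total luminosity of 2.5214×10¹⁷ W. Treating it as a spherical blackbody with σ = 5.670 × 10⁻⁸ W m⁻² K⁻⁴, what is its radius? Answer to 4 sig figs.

R ≈ 2.076×10⁶ m

L = 4πR²σT⁴ ⇒ R = √(L/(4πσT⁴)).
σT⁴ = 4655.56 W/m², so R = √(2.5214×10¹⁷/(4π×4655.56)) = 2.076×10⁶ m.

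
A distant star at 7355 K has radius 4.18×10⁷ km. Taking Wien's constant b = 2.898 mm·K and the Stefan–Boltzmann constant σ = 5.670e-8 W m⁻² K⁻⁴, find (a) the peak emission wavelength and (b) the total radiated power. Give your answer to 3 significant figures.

(a) λ_max = b/T = 2.898×10⁻³/7355 = 3.940×10⁻⁷ m = 394 nm.
Surface area A = 4πR² = 4π(4.18×10¹⁰ m)² = 2.19565×10²² m².
(b) P = σAT⁴ = 5.670×10⁻⁸×2.19565×10²²×(7355)⁴ = 3.64×10³⁰ W.

λ_max ≈ 394 nm; P ≈ 3.64×10³⁰ W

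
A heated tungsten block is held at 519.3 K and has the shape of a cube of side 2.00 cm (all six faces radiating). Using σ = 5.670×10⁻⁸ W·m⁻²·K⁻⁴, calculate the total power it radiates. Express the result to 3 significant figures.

P ≈ 9.90 W

Area A = 6s² = 6×(0.0200 m)² = 2.4×10⁻³ m².
P = σAT⁴ = 5.670×10⁻⁸ × 2.4×10⁻³ × (519.3)⁴ = 9.90 W.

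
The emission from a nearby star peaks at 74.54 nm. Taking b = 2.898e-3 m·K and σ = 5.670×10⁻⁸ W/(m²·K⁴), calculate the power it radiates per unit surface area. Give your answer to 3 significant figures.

Wien's law: T = b/λ_max = 2.898×10⁻³/7.454×10⁻⁸ = 38878.5 K.
Then I = σT⁴ = 5.670×10⁻⁸×(38878.5)⁴ = 1.30×10¹¹ W/m².

I ≈ 1.30×10¹¹ W/m²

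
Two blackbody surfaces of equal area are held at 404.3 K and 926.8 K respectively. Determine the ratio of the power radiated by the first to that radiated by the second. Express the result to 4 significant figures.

With equal areas, P₁/P₂ = (T₁/T₂)⁴ = (404.3/926.8)⁴ = 0.03621.

P₁/P₂ ≈ 0.03621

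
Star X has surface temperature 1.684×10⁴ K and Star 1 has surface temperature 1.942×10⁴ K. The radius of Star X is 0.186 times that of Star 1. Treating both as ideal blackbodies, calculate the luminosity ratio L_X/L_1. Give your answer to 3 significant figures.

L ∝ R²T⁴, so L_X/L_1 = (R_X/R_1)²(T_X/T_1)⁴ = (0.186)² × (1.684×10⁴/1.942×10⁴)⁴ = 0.034596 × 0.565420 = 0.0196.

L_X/L_1 ≈ 0.0196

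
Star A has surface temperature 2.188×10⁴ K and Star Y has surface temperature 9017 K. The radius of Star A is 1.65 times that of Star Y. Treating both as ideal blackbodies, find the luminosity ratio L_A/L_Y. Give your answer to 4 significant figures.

L ∝ R²T⁴, so L_A/L_Y = (R_A/R_Y)²(T_A/T_Y)⁴ = (1.65)² × (2.188×10⁴/9017)⁴ = 2.7225 × 34.6690 = 94.39.

L_A/L_Y ≈ 94.39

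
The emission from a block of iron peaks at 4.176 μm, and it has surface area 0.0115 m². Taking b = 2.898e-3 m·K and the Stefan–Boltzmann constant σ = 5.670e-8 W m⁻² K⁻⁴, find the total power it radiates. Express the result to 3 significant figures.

Wien's law: T = b/λ_max = 2.898×10⁻³/4.176×10⁻⁶ = 693.966 K.
Area A = 0.0115 m².
Then P = σAT⁴ = 5.670×10⁻⁸×0.0115×(693.966)⁴ = 151 W.

P ≈ 151 W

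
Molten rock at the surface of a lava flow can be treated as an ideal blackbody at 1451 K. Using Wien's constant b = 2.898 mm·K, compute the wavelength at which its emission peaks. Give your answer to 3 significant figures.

λ_max ≈ 2.00×10³ nm

Wien's displacement law: λ_max = b/T = (2.898×10⁻³ m·K)/(1451 K) = 1.997×10⁻⁶ m.
That is 2.00×10³ nm, in the infrared range.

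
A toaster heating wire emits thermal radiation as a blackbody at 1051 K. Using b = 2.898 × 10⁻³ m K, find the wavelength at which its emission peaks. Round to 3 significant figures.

λ_max ≈ 2.76 μm

Wien's displacement law: λ_max = b/T = (2.898×10⁻³ m·K)/(1051 K) = 2.757×10⁻⁶ m.
That is 2.76 μm, in the infrared range.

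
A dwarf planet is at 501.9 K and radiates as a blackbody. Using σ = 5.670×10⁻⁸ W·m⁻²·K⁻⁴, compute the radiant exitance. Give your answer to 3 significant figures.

I ≈ 3.60×10³ W/m²

Stefan–Boltzmann: I = σT⁴ = 5.670×10⁻⁸ × (501.9)⁴ = 3.60×10³ W/m².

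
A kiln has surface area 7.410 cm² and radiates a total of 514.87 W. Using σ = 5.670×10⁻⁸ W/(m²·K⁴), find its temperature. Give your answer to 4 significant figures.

Area A = 7.410 cm² = 7.410×10⁻⁴ m².
P = σAT⁴ ⇒ T = (P/(σA))^(1/4) = (514.87/(5.670×10⁻⁸×7.410×10⁻⁴))^(1/4) = 1871 K.

T ≈ 1871 K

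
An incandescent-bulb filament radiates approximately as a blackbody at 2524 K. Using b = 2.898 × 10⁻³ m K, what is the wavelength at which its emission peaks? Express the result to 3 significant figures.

λ_max ≈ 1.15 μm

Wien's displacement law: λ_max = b/T = (2.898×10⁻³ m·K)/(2524 K) = 1.148×10⁻⁶ m.
That is 1.15 μm, in the infrared range.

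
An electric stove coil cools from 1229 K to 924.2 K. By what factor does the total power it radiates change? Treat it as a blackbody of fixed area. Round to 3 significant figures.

P₂/P₁ ≈ 0.320

P ∝ T⁴, so P₂/P₁ = (T₂/T₁)⁴ = (924.2/1229)⁴ = (0.751993)⁴ = 0.320.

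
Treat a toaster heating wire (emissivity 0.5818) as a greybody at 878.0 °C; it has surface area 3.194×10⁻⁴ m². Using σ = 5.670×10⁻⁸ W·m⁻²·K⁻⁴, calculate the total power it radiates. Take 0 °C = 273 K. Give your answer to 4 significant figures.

T = 878.0 °C + 273 = 1151.0 K.
Area A = 3.194×10⁻⁴ m².
P = εσAT⁴ = 0.5818 × 5.670×10⁻⁸ × 3.194×10⁻⁴ × (1151.0)⁴ = 18.49 W.

P ≈ 18.49 W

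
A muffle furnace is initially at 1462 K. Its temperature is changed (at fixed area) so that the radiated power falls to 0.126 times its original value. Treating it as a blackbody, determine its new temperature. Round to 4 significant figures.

T₂ ≈ 871.0 K

P ∝ T⁴, so T₂/T₁ = (P₂/P₁)^(1/4) = (0.126)^(1/4) = 0.595789.
T₂ = 1462 × 0.595789 = 871.0 K.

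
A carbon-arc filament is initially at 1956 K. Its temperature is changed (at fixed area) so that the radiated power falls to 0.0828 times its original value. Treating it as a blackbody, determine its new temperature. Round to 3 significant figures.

P ∝ T⁴, so T₂/T₁ = (P₂/P₁)^(1/4) = (0.0828)^(1/4) = 0.536423.
T₂ = 1956 × 0.536423 = 1.05×10³ K.

T₂ ≈ 1.05×10³ K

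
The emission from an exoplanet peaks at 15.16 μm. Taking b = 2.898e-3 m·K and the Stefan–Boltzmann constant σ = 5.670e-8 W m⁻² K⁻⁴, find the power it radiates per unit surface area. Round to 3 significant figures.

I ≈ 75.7 W/m²

Wien's law: T = b/λ_max = 2.898×10⁻³/1.516×10⁻⁵ = 191.161 K.
Then I = σT⁴ = 5.670×10⁻⁸×(191.161)⁴ = 75.7 W/m².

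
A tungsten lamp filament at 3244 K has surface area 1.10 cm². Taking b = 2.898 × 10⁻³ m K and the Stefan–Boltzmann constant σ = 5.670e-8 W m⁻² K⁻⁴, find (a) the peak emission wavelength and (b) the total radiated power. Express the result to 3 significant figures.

λ_max ≈ 0.893 μm; P ≈ 691 W

(a) λ_max = b/T = 2.898×10⁻³/3244 = 8.933×10⁻⁷ m = 0.893 μm.
Area A = 1.10 cm² = 1.10×10⁻⁴ m².
(b) P = σAT⁴ = 5.670×10⁻⁸×1.10×10⁻⁴×(3244)⁴ = 691 W.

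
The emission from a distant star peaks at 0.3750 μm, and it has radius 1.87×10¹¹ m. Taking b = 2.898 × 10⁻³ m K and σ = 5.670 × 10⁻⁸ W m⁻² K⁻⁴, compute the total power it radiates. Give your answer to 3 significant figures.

Wien's law: T = b/λ_max = 2.898×10⁻³/3.750×10⁻⁷ = 7728.00 K.
Surface area A = 4πR² = 4π(1.87×10¹¹ m)² = 4.39433×10²³ m².
Then P = σAT⁴ = 5.670×10⁻⁸×4.39433×10²³×(7728.00)⁴ = 8.89×10³¹ W.

P ≈ 8.89×10³¹ W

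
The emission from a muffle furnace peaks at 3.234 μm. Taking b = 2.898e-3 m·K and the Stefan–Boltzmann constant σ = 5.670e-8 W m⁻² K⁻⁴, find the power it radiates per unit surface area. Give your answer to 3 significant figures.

Wien's law: T = b/λ_max = 2.898×10⁻³/3.234×10⁻⁶ = 896.104 K.
Then I = σT⁴ = 5.670×10⁻⁸×(896.104)⁴ = 3.66×10⁴ W/m².

I ≈ 3.66×10⁴ W/m²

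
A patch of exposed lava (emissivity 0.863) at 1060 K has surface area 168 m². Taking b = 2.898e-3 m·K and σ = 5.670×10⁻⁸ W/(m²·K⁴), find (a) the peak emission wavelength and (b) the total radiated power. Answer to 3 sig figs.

(a) λ_max = b/T = 2.898×10⁻³/1060 = 2.734×10⁻⁶ m = 2.73 μm.
Area A = 168 m².
(b) P = εσAT⁴ = 0.863×5.670×10⁻⁸×168×(1060)⁴ = 1.04×10⁷ W.

λ_max ≈ 2.73 μm; P ≈ 1.04×10⁷ W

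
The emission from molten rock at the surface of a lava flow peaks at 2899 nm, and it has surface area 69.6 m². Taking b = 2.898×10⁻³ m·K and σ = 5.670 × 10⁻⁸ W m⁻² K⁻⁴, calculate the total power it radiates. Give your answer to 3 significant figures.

P ≈ 3.94×10⁶ W

Wien's law: T = b/λ_max = 2.898×10⁻³/2.899×10⁻⁶ = 999.655 K.
Area A = 69.6 m².
Then P = σAT⁴ = 5.670×10⁻⁸×69.6×(999.655)⁴ = 3.94×10⁶ W.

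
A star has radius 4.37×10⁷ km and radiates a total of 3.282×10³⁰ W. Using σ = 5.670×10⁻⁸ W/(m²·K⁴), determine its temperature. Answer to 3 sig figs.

T ≈ 7.01×10³ K

Surface area A = 4πR² = 4π(4.37×10¹⁰ m)² = 2.39979×10²² m².
P = σAT⁴ ⇒ T = (P/(σA))^(1/4) = (3.282×10³⁰/(5.670×10⁻⁸×2.39979×10²²))^(1/4) = 7.01×10³ K.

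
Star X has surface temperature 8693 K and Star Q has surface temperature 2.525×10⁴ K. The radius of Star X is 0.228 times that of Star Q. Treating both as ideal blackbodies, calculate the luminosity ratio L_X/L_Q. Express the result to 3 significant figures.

L ∝ R²T⁴, so L_X/L_Q = (R_X/R_Q)²(T_X/T_Q)⁴ = (0.228)² × (8693/2.525×10⁴)⁴ = 0.051984 × 0.0140486 = 7.30×10⁻⁴.

L_X/L_Q ≈ 7.30×10⁻⁴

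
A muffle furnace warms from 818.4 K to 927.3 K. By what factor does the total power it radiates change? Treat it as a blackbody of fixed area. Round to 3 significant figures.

P₂/P₁ ≈ 1.65

P ∝ T⁴, so P₂/P₁ = (T₂/T₁)⁴ = (927.3/818.4)⁴ = (1.13306)⁴ = 1.65.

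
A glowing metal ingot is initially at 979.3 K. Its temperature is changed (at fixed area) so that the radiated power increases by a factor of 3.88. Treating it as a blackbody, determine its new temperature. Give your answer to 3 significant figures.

T₂ ≈ 1.37×10³ K

P ∝ T⁴, so T₂/T₁ = (P₂/P₁)^(1/4) = (3.88)^(1/4) = 1.40349.
T₂ = 979.3 × 1.40349 = 1.37×10³ K.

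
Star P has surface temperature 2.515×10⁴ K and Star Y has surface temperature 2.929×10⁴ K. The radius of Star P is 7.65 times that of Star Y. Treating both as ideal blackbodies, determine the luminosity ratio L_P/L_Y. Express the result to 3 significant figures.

L_P/L_Y ≈ 31.8

L ∝ R²T⁴, so L_P/L_Y = (R_P/R_Y)²(T_P/T_Y)⁴ = (7.65)² × (2.515×10⁴/2.929×10⁴)⁴ = 58.5225 × 0.543594 = 31.8.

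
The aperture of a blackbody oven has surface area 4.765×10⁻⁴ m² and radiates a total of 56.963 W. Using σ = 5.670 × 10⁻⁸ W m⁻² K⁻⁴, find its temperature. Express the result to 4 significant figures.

T ≈ 1205 K

Area A = 4.765×10⁻⁴ m².
P = σAT⁴ ⇒ T = (P/(σA))^(1/4) = (56.963/(5.670×10⁻⁸×4.765×10⁻⁴))^(1/4) = 1205 K.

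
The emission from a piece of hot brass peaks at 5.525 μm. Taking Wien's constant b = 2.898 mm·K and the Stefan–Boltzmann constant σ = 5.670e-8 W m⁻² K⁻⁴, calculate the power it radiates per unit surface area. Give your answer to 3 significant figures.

Wien's law: T = b/λ_max = 2.898×10⁻³/5.525×10⁻⁶ = 524.525 K.
Then I = σT⁴ = 5.670×10⁻⁸×(524.525)⁴ = 4.29×10³ W/m².

I ≈ 4.29×10³ W/m²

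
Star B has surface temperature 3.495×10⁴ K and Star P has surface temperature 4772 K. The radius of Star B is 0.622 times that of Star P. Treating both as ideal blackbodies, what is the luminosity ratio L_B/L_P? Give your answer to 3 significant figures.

L ∝ R²T⁴, so L_B/L_P = (R_B/R_P)²(T_B/T_P)⁴ = (0.622)² × (3.495×10⁴/4772)⁴ = 0.386884 × 2877.31 = 1.11×10³.

L_B/L_P ≈ 1.11×10³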